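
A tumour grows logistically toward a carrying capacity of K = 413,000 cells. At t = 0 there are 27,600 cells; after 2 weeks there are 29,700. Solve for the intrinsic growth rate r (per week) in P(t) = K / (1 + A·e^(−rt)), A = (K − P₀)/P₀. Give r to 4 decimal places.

r ≈ 0.0394 per week

A = (413000 − 27600)/27600 = 13.96377
29700 = 413000/(1 + 13.96377·e^(−r·2)) → e^(−2r) = (13.90572 − 1)/13.96377 = 0.924229
r = −ln(0.924229)/2 = 0.0788/2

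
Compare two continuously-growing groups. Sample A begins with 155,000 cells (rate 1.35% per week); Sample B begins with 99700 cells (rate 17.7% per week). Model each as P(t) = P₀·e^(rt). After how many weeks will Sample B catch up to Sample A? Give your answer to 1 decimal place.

155000·e^(0.0135t) = 99700·e^(0.177t)
155000/99700 = e^((0.177 − 0.0135)t) → ln(1.55466) = 0.1635·t
t = 0.44126 / 0.1635

t ≈ 2.7 weeks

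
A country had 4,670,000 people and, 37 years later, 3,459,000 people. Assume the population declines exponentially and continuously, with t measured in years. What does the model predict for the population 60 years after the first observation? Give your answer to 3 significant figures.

r = ln(3459000/4670000) / 37 ≈ -0.008113 per year
P(60) = 4670000 · e^(-0.008113·60) = 4670000 · 0.6146 ≈ 2870199.2

≈ 2,870,000 people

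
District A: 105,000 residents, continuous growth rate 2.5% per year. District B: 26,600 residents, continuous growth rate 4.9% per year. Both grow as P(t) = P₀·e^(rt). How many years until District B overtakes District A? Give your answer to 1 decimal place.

t ≈ 57.2 years

105000·e^(0.025t) = 26600·e^(0.049t)
105000/26600 = e^((0.049 − 0.025)t) → ln(3.94737) = 0.024·t
t = 1.37305 / 0.024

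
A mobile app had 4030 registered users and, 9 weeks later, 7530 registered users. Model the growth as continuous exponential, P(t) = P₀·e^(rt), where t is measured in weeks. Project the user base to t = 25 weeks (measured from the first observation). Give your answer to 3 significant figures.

r = ln(7530/4030) / 9 ≈ 0.069459 per week
P(25) = 4030 · e^(0.069459·25) = 4030 · 5.67726 ≈ 22879.35

≈ 22,900 registered users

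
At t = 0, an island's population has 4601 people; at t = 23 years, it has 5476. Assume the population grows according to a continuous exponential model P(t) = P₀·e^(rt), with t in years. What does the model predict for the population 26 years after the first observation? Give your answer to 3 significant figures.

r = ln(5476/4601) / 23 ≈ 0.00757 per year
P(26) = 4601 · e^(0.00757·26) = 4601 · 1.21751 ≈ 5601.78

≈ 5,600 people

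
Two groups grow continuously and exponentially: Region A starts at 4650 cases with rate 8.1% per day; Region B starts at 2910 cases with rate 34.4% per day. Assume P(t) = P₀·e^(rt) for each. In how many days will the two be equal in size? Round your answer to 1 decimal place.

4650·e^(0.081t) = 2910·e^(0.344t)
4650/2910 = e^((0.344 − 0.081)t) → ln(1.59794) = 0.263·t
t = 0.46871 / 0.263

t ≈ 1.8 days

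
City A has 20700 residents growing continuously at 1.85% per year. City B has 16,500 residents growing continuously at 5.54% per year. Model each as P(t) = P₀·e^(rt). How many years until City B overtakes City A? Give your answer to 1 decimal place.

20700·e^(0.0185t) = 16500·e^(0.0554t)
20700/16500 = e^((0.0554 − 0.0185)t) → ln(1.25455) = 0.0369·t
t = 0.22677 / 0.0369

t ≈ 6.1 years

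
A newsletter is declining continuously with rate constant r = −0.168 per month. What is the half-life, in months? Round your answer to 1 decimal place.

half-life = ln(2) / |r| = 0.69315 / 0.168

half-life ≈ 4.1 months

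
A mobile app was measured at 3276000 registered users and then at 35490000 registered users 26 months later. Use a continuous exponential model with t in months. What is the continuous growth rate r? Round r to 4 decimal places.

35490000 = 3276000 · e^(r·26)
e^(26r) = 35490000/3276000 = 10.83333
r = ln(10.83333) / 26 = 2.38263 / 26

r ≈ 0.0916 per month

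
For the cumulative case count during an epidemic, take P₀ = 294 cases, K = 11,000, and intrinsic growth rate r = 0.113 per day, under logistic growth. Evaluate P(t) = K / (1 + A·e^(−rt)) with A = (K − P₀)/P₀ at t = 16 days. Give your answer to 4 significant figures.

≈ 1,578 cases

A = (11000 − 294)/294 = 36.41497
P(16) = 11000 / (1 + 36.41497·e^(−0.113·16)) = 11000 / (1 + 36.41497·0.163982)
= 11000 / 6.97139 ≈ 1577.88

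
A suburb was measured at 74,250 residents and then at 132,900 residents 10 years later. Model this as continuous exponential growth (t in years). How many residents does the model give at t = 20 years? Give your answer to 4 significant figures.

≈ 237,900 residents

r = ln(132900/74250) / 10 ≈ 0.058216 per year
P(20) = 74250 · e^(0.058216·20) = 74250 · 3.20374 ≈ 237877.58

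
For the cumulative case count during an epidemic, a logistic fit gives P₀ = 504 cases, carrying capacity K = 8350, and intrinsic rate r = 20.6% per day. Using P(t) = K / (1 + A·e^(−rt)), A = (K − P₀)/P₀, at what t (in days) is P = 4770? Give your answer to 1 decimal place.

t ≈ 14.7 days

A = (8350 − 504)/504 = 15.56746
4770 = 8350/(1 + 15.56746·e^(−0.206t)) → 1 + 15.56746·e^(−0.206t) = 1.75052
e^(−0.206t) = 0.048211 → t = ln(20.74212)/0.206 = 3.03217/0.206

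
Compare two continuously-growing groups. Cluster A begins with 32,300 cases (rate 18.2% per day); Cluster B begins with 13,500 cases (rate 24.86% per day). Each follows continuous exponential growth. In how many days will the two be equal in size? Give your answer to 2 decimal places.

t ≈ 13.10 days

32300·e^(0.182t) = 13500·e^(0.2486t)
32300/13500 = e^((0.2486 − 0.182)t) → ln(2.39259) = 0.0666·t
t = 0.87238 / 0.0666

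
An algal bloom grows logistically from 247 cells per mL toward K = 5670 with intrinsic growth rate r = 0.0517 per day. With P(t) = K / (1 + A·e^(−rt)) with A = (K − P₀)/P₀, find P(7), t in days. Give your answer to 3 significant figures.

≈ 348 cells per mL

A = (5670 − 247)/247 = 21.95547
P(7) = 5670 / (1 + 21.95547·e^(−0.0517·7)) = 5670 / (1 + 21.95547·0.696352)
= 5670 / 16.28873 ≈ 348.09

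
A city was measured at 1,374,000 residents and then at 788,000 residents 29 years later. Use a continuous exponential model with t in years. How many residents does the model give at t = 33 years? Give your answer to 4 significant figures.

≈ 729,800 residents

r = ln(788000/1374000) / 29 ≈ -0.019172 per year
P(33) = 1374000 · e^(-0.019172·33) = 1374000 · 0.53117 ≈ 729829.34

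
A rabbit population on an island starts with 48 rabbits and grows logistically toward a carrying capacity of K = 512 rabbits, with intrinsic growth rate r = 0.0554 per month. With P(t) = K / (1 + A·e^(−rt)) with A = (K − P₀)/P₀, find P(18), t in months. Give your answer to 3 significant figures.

≈ 112 rabbits

A = (512 − 48)/48 = 9.66667
P(18) = 512 / (1 + 9.66667·e^(−0.0554·18)) = 512 / (1 + 9.66667·0.368911)
= 512 / 4.56614 ≈ 112.13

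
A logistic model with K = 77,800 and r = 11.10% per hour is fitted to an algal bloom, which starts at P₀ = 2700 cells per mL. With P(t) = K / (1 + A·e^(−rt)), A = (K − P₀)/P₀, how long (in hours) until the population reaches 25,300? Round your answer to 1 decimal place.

A = (77800 − 2700)/2700 = 27.81481
25300 = 77800/(1 + 27.81481·e^(−0.111t)) → 1 + 27.81481·e^(−0.111t) = 3.0751
e^(−0.111t) = 0.074604 → t = ln(13.40409)/0.111 = 2.59556/0.111

t ≈ 23.4 hours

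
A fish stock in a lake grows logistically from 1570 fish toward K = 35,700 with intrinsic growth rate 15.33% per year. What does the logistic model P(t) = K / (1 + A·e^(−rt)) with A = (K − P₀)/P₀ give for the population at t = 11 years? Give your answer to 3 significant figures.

A = (35700 − 1570)/1570 = 21.73885
P(11) = 35700 / (1 + 21.73885·e^(−0.1533·11)) = 35700 / (1 + 21.73885·0.185204)
= 35700 / 5.02611 ≈ 7102.91

≈ 7,100 fish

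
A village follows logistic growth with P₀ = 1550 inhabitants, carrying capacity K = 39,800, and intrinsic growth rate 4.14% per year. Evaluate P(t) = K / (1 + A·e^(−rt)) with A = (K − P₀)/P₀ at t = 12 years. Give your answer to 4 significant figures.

A = (39800 − 1550)/1550 = 24.67742
P(12) = 39800 / (1 + 24.67742·e^(−0.0414·12)) = 39800 / (1 + 24.67742·0.608475)
= 39800 / 16.01558 ≈ 2485.08

≈ 2,485 inhabitants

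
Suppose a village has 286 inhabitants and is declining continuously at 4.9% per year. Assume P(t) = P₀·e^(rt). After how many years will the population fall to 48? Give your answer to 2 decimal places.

t ≈ 36.42 years

48 = 286 · e^(-0.049·t)
t = ln(48/286) / -0.049 = ln(0.16783) / -0.049 = -1.78479 / -0.049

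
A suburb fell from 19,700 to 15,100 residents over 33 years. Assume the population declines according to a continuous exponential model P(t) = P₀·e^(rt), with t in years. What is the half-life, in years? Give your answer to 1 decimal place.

half-life ≈ 86.0 years

r = ln(15100/19700) / 33 = ln(0.7665) / 33 ≈ -0.008058 per year
half-life = ln 2 / |r| = 0.69315 / 0.008058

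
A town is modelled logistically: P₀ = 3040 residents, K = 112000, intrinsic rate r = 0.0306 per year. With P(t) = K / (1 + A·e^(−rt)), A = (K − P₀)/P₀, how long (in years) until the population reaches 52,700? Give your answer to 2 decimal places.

A = (112000 − 3040)/3040 = 35.84211
52700 = 112000/(1 + 35.84211·e^(−0.0306t)) → 1 + 35.84211·e^(−0.0306t) = 2.12524
e^(−0.0306t) = 0.031394 → t = ln(31.85293)/0.0306 = 3.46113/0.0306

t ≈ 113.11 years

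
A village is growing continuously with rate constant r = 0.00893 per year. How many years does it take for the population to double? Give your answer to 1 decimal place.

doubling time ≈ 77.6 years

doubling time = ln(2) / |r| = 0.69315 / 0.00893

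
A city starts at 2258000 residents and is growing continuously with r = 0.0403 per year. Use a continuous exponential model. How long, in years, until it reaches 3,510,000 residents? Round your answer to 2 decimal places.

t ≈ 10.95 years

3510000 = 2258000 · e^(0.0403·t)
t = ln(3510000/2258000) / 0.0403 = ln(1.55447) / 0.0403 = 0.44114 / 0.0403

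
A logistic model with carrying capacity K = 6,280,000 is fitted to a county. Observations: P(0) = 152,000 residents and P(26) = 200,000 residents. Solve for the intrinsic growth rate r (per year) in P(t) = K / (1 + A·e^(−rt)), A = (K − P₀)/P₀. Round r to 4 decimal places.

A = (6280000 − 152000)/152000 = 40.31579
200000 = 6280000/(1 + 40.31579·e^(−r·26)) → e^(−26r) = (31.4 − 1)/40.31579 = 0.754047
r = −ln(0.754047)/26 = 0.2823/26

r ≈ 0.0109 per year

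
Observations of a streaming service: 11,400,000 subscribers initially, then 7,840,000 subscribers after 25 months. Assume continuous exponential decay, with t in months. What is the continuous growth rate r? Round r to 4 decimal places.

r ≈ -0.0150 per month

7840000 = 11400000 · e^(r·25)
e^(25r) = 7840000/11400000 = 0.68772
r = ln(0.68772) / 25 = -0.37437 / 25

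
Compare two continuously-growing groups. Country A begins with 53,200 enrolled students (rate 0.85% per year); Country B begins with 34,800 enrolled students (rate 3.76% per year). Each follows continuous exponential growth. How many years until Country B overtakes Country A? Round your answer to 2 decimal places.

53200·e^(0.0085t) = 34800·e^(0.0376t)
53200/34800 = e^((0.0376 − 0.0085)t) → ln(1.52874) = 0.0291·t
t = 0.42444 / 0.0291

t ≈ 14.59 years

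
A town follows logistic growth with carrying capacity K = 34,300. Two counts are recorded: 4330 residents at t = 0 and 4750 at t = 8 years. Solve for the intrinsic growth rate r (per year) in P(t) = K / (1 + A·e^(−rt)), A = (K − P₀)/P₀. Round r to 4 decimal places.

A = (34300 − 4330)/4330 = 6.92148
4750 = 34300/(1 + 6.92148·e^(−r·8)) → e^(−8r) = (7.22105 − 1)/6.92148 = 0.898804
r = −ln(0.898804)/8 = 0.10669/8

r ≈ 0.0133 per year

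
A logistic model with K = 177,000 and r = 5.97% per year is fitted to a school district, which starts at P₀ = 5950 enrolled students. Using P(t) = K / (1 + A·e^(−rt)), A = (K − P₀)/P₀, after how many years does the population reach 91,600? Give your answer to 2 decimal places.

t ≈ 57.43 years

A = (177000 − 5950)/5950 = 28.7479
91600 = 177000/(1 + 28.7479·e^(−0.0597t)) → 1 + 28.7479·e^(−0.0597t) = 1.93231
e^(−0.0597t) = 0.032431 → t = ln(30.83498)/0.0597 = 3.42865/0.0597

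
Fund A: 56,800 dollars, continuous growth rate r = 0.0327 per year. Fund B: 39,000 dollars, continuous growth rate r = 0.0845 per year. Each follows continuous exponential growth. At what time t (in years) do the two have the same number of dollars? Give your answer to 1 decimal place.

56800·e^(0.0327t) = 39000·e^(0.0845t)
56800/39000 = e^((0.0845 − 0.0327)t) → ln(1.45641) = 0.0518·t
t = 0.37597 / 0.0518

t ≈ 7.3 years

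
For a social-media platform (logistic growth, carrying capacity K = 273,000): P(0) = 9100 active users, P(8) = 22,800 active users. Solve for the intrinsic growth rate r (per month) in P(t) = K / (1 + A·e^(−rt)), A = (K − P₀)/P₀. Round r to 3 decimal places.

r ≈ 0.121 per month

A = (273000 − 9100)/9100 = 29
22800 = 273000/(1 + 29·e^(−r·8)) → e^(−8r) = (11.97368 − 1)/29 = 0.378403
r = −ln(0.378403)/8 = 0.9718/8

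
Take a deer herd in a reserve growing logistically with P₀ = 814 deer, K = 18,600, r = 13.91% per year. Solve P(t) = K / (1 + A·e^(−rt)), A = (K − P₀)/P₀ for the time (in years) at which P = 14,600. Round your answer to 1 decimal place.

t ≈ 31.5 years

A = (18600 − 814)/814 = 21.85012
14600 = 18600/(1 + 21.85012·e^(−0.1391t)) → 1 + 21.85012·e^(−0.1391t) = 1.27397
e^(−0.1391t) = 0.012539 → t = ln(79.75295)/0.1391 = 4.37893/0.1391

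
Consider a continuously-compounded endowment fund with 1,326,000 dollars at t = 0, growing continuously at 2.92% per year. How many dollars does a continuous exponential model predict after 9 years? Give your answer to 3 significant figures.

P(9) = 1326000 · e^(0.0292·9) = 1326000 · e^(0.2628)
= 1326000 · 1.30057 ≈ 1724551.28

≈ 1,720,000 dollars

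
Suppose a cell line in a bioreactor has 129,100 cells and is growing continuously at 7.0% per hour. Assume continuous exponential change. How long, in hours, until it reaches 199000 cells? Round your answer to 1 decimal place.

t ≈ 6.2 hours

199000 = 129100 · e^(0.07·t)
t = ln(199000/129100) / 0.07 = ln(1.54144) / 0.07 = 0.43272 / 0.07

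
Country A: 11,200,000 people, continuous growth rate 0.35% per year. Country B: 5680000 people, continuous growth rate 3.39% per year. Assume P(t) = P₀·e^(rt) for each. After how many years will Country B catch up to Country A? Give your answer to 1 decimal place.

11200000·e^(0.0035t) = 5680000·e^(0.0339t)
11200000/5680000 = e^((0.0339 − 0.0035)t) → ln(1.97183) = 0.0304·t
t = 0.67896 / 0.0304

t ≈ 22.3 years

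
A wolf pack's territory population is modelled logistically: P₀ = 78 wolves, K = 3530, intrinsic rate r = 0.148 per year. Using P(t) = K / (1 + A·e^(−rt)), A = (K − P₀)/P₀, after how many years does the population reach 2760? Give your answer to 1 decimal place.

A = (3530 − 78)/78 = 44.25641
2760 = 3530/(1 + 44.25641·e^(−0.148t)) → 1 + 44.25641·e^(−0.148t) = 1.27899
e^(−0.148t) = 0.006304 → t = ln(158.63337)/0.148 = 5.0666/0.148

t ≈ 34.2 years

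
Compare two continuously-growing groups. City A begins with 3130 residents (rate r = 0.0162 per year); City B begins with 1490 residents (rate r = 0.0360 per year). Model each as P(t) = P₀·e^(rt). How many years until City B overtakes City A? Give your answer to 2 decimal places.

3130·e^(0.0162t) = 1490·e^(0.036t)
3130/1490 = e^((0.036 − 0.0162)t) → ln(2.10067) = 0.0198·t
t = 0.74226 / 0.0198

t ≈ 37.49 years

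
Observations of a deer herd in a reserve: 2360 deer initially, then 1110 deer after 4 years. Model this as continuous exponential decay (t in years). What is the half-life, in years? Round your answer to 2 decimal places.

half-life ≈ 3.68 years

r = ln(1110/2360) / 4 = ln(0.47034) / 4 ≈ -0.188575 per year
half-life = ln 2 / |r| = 0.69315 / 0.188575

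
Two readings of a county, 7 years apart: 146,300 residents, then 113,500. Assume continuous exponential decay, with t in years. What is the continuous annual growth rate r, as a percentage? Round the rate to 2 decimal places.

113500 = 146300 · e^(r·7)
e^(7r) = 113500/146300 = 0.7758
r = ln(0.7758) / 7 = -0.25386 / 7

r ≈ -3.63% per year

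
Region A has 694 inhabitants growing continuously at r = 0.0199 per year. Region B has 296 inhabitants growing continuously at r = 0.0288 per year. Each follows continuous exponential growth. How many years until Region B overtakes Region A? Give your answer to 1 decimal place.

694·e^(0.0199t) = 296·e^(0.0288t)
694/296 = e^((0.0288 − 0.0199)t) → ln(2.34459) = 0.0089·t
t = 0.85211 / 0.0089

t ≈ 95.7 years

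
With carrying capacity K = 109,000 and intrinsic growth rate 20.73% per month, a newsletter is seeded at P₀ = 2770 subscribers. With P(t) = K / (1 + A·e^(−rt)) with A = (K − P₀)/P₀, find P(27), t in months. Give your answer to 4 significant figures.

≈ 95,430 subscribers

A = (109000 − 2770)/2770 = 38.35018
P(27) = 109000 / (1 + 38.35018·e^(−0.2073·27)) = 109000 / (1 + 38.35018·0.003709)
= 109000 / 1.14223 ≈ 95427.73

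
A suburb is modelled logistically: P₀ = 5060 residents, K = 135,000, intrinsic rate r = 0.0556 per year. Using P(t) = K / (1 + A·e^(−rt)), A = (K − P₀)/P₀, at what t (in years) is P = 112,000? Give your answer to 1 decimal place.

A = (135000 − 5060)/5060 = 25.67984
112000 = 135000/(1 + 25.67984·e^(−0.0556t)) → 1 + 25.67984·e^(−0.0556t) = 1.20536
e^(−0.0556t) = 0.007997 → t = ln(125.04966)/0.0556 = 4.82871/0.0556

t ≈ 86.8 years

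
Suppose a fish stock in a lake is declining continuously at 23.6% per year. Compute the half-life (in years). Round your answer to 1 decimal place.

half-life ≈ 2.9 years

half-life = ln(2) / |r| = 0.69315 / 0.236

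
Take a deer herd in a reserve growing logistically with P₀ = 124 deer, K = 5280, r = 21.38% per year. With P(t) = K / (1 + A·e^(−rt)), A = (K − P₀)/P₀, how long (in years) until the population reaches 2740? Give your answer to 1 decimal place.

A = (5280 − 124)/124 = 41.58065
2740 = 5280/(1 + 41.58065·e^(−0.2138t)) → 1 + 41.58065·e^(−0.2138t) = 1.92701
e^(−0.2138t) = 0.022294 → t = ln(44.85471)/0.2138 = 3.80343/0.2138

t ≈ 17.8 years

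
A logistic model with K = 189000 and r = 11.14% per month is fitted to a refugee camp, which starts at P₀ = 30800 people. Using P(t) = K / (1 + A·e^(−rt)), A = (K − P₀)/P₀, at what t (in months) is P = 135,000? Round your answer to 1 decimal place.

t ≈ 22.9 months

A = (189000 − 30800)/30800 = 5.13636
135000 = 189000/(1 + 5.13636·e^(−0.1114t)) → 1 + 5.13636·e^(−0.1114t) = 1.4
e^(−0.1114t) = 0.077876 → t = ln(12.84091)/0.1114 = 2.55264/0.1114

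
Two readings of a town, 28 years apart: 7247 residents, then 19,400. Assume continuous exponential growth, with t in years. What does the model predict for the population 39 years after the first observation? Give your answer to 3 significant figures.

≈ 28,600 residents

r = ln(19400/7247) / 28 ≈ 0.035167 per year
P(39) = 7247 · e^(0.035167·39) = 7247 · 3.94136 ≈ 28563.05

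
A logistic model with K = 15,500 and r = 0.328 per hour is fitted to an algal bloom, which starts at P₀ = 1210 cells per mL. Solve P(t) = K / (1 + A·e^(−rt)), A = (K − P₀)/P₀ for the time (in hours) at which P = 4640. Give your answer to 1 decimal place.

t ≈ 4.9 hours

A = (15500 − 1210)/1210 = 11.80992
4640 = 15500/(1 + 11.80992·e^(−0.328t)) → 1 + 11.80992·e^(−0.328t) = 3.34052
e^(−0.328t) = 0.198182 → t = ln(5.04586)/0.328 = 1.61857/0.328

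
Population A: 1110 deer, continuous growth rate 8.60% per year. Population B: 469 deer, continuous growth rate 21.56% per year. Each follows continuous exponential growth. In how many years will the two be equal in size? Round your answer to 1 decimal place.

t ≈ 6.6 years

1110·e^(0.086t) = 469·e^(0.2156t)
1110/469 = e^((0.2156 − 0.086)t) → ln(2.36674) = 0.1296·t
t = 0.86151 / 0.1296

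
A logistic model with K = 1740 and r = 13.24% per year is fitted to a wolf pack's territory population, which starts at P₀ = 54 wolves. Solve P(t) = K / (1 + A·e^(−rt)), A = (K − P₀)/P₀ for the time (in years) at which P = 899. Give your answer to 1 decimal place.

A = (1740 − 54)/54 = 31.22222
899 = 1740/(1 + 31.22222·e^(−0.1324t)) → 1 + 31.22222·e^(−0.1324t) = 1.93548
e^(−0.1324t) = 0.029962 → t = ln(33.37548)/0.1324 = 3.50782/0.1324

t ≈ 26.5 years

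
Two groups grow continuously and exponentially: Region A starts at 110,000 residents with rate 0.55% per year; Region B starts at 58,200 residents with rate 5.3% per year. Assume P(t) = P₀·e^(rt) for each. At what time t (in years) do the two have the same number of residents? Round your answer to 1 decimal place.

110000·e^(0.0055t) = 58200·e^(0.053t)
110000/58200 = e^((0.053 − 0.0055)t) → ln(1.89003) = 0.0475·t
t = 0.6366 / 0.0475

t ≈ 13.4 years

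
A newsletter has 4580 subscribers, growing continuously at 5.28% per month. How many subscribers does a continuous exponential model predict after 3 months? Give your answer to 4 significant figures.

≈ 5,366 subscribers

P(3) = 4580 · e^(0.0528·3) = 4580 · e^(0.1584)
= 4580 · 1.17163 ≈ 5366.09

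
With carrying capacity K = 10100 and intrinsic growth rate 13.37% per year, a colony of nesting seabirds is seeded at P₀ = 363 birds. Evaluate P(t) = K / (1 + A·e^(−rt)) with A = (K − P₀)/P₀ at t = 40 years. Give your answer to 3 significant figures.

A = (10100 − 363)/363 = 26.82369
P(40) = 10100 / (1 + 26.82369·e^(−0.1337·40)) = 10100 / (1 + 26.82369·0.004758)
= 10100 / 1.12762 ≈ 8956.93

≈ 8,960 birds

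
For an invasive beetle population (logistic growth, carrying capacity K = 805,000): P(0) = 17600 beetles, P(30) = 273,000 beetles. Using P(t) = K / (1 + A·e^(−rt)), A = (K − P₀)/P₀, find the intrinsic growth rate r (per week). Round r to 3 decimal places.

r ≈ 0.104 per week

A = (805000 − 17600)/17600 = 44.73864
273000 = 805000/(1 + 44.73864·e^(−r·30)) → e^(−30r) = (2.94872 − 1)/44.73864 = 0.043558
r = −ln(0.043558)/30 = 3.13367/30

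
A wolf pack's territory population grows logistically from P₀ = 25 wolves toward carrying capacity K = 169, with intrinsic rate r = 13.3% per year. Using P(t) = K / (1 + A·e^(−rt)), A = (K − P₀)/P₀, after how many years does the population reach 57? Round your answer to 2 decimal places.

A = (169 − 25)/25 = 5.76
57 = 169/(1 + 5.76·e^(−0.133t)) → 1 + 5.76·e^(−0.133t) = 2.96491
e^(−0.133t) = 0.341131 → t = ln(2.93143)/0.133 = 1.07549/0.133

t ≈ 8.09 years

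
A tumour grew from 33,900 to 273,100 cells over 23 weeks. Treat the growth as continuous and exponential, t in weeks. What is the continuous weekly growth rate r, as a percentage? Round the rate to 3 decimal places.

r ≈ 9.071% per week

273100 = 33900 · e^(r·23)
e^(23r) = 273100/33900 = 8.05605
r = ln(8.05605) / 23 = 2.08642 / 23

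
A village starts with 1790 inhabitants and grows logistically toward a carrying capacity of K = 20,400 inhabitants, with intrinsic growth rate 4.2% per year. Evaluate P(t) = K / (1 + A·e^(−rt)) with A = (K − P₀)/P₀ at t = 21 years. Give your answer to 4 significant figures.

≈ 3,846 inhabitants

A = (20400 − 1790)/1790 = 10.39665
P(21) = 20400 / (1 + 10.39665·e^(−0.042·21)) = 20400 / (1 + 10.39665·0.413954)
= 20400 / 5.30374 ≈ 3846.35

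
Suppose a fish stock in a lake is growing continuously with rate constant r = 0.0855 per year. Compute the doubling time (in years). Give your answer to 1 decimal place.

doubling time ≈ 8.1 years

doubling time = ln(2) / |r| = 0.69315 / 0.0855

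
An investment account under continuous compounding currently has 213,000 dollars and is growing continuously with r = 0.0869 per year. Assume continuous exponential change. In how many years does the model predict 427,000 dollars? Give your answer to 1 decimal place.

t ≈ 8.0 years

427000 = 213000 · e^(0.0869·t)
t = ln(427000/213000) / 0.0869 = ln(2.00469) / 0.0869 = 0.69549 / 0.0869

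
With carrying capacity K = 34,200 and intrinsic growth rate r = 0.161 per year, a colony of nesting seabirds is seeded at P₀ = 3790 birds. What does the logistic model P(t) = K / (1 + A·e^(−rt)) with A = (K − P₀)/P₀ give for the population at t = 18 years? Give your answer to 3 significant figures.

≈ 23,700 birds

A = (34200 − 3790)/3790 = 8.02375
P(18) = 34200 / (1 + 8.02375·e^(−0.161·18)) = 34200 / (1 + 8.02375·0.055133)
= 34200 / 1.44238 ≈ 23710.87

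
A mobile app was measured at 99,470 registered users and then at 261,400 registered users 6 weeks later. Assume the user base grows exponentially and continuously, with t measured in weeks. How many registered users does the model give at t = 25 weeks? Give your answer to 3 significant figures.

r = ln(261400/99470) / 6 ≈ 0.161033 per week
P(25) = 99470 · e^(0.161033·25) = 99470 · 56.02598 ≈ 5572903.93

≈ 5,570,000 registered users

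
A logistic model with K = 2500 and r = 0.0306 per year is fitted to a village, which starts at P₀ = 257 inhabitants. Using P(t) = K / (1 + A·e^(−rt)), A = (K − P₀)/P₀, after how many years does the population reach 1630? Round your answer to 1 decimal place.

A = (2500 − 257)/257 = 8.72763
1630 = 2500/(1 + 8.72763·e^(−0.0306t)) → 1 + 8.72763·e^(−0.0306t) = 1.53374
e^(−0.0306t) = 0.061155 → t = ln(16.35176)/0.0306 = 2.79434/0.0306

t ≈ 91.3 years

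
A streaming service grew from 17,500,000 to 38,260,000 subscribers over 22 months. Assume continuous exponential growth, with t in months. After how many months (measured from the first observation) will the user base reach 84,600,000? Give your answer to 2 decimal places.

t ≈ 44.32 months

r = ln(38260000/17500000) / 22 ≈ 0.035555 per month
t = ln(84600000/17500000) / r = 1.57573 / 0.035555 ≈ 44.319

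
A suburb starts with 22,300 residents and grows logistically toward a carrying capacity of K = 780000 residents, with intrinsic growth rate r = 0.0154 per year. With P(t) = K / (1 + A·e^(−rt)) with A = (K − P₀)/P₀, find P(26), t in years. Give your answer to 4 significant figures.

A = (780000 − 22300)/22300 = 33.97758
P(26) = 780000 / (1 + 33.97758·e^(−0.0154·26)) = 780000 / (1 + 33.97758·0.670052)
= 780000 / 23.76674 ≈ 32818.97

≈ 32,820 residents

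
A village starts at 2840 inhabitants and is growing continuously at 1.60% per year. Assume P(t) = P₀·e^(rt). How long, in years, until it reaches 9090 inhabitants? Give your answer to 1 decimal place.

t ≈ 72.7 years

9090 = 2840 · e^(0.016·t)
t = ln(9090/2840) / 0.016 = ln(3.2007) / 0.016 = 1.16337 / 0.016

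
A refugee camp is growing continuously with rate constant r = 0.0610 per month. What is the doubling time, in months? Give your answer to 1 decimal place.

doubling time = ln(2) / |r| = 0.69315 / 0.061

doubling time ≈ 11.4 months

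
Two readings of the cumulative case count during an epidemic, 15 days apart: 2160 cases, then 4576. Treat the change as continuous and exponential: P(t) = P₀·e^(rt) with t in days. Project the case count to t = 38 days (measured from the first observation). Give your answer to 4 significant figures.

≈ 14,470 cases

r = ln(4576/2160) / 15 ≈ 0.050048 per day
P(38) = 2160 · e^(0.050048·38) = 2160 · 6.69805 ≈ 14467.79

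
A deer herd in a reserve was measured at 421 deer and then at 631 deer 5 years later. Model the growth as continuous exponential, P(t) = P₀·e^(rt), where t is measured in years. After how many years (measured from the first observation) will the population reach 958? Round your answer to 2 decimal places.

t ≈ 10.16 years

r = ln(631/421) / 5 ≈ 0.080935 per year
t = ln(958/421) / r = 0.82221 / 0.080935 ≈ 10.159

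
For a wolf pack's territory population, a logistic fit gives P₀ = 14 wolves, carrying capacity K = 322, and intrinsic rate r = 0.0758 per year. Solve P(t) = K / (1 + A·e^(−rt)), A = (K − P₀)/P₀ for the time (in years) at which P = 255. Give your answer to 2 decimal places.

t ≈ 58.41 years

A = (322 − 14)/14 = 22
255 = 322/(1 + 22·e^(−0.0758t)) → 1 + 22·e^(−0.0758t) = 1.26275
e^(−0.0758t) = 0.011943 → t = ln(83.73134)/0.0758 = 4.42761/0.0758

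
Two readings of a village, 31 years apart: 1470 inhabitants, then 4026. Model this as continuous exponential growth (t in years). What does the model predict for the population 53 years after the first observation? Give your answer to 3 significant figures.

≈ 8,230 inhabitants

r = ln(4026/1470) / 31 ≈ 0.0325 per year
P(53) = 1470 · e^(0.0325·53) = 1470 · 5.59861 ≈ 8229.96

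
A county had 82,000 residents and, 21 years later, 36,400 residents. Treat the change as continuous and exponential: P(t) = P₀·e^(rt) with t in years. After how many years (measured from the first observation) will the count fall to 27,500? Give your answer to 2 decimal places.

r = ln(36400/82000) / 21 ≈ -0.038674 per year
t = ln(27500/82000) / r = -1.09253 / -0.038674 ≈ 28.25

t ≈ 28.25 years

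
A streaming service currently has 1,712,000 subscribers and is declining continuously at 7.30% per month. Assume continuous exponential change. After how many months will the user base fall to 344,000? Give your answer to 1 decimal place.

t ≈ 22.0 months

344000 = 1712000 · e^(-0.073·t)
t = ln(344000/1712000) / -0.073 = ln(0.20093) / -0.073 = -1.60478 / -0.073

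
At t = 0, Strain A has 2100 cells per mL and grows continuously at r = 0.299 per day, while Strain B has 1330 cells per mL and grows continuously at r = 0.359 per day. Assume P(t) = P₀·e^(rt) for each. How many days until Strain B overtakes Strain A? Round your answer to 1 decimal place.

2100·e^(0.299t) = 1330·e^(0.359t)
2100/1330 = e^((0.359 − 0.299)t) → ln(1.57895) = 0.06·t
t = 0.45676 / 0.06

t ≈ 7.6 days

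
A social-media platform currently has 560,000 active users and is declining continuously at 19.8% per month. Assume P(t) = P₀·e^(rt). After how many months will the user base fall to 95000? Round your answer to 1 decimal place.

t ≈ 9.0 months

95000 = 560000 · e^(-0.198·t)
t = ln(95000/560000) / -0.198 = ln(0.16964) / -0.198 = -1.77406 / -0.198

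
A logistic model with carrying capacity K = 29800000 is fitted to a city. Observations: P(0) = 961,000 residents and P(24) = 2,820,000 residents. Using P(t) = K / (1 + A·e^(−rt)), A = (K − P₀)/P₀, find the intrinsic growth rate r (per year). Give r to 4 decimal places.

A = (29800000 − 961000)/961000 = 30.00937
2820000 = 29800000/(1 + 30.00937·e^(−r·24)) → e^(−24r) = (10.56738 − 1)/30.00937 = 0.318813
r = −ln(0.318813)/24 = 1.14315/24

r ≈ 0.0476 per year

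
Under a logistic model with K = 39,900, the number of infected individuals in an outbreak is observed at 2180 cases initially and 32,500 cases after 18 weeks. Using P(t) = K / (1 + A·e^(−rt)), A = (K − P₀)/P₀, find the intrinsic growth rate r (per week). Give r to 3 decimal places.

A = (39900 − 2180)/2180 = 17.30275
32500 = 39900/(1 + 17.30275·e^(−r·18)) → e^(−18r) = (1.22769 − 1)/17.30275 = 0.013159
r = −ln(0.013159)/18 = 4.33063/18

r ≈ 0.241 per week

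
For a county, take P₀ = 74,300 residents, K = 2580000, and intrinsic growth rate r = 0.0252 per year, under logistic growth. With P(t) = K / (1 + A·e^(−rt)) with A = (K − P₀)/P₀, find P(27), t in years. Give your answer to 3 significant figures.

A = (2580000 − 74300)/74300 = 33.72409
P(27) = 2580000 / (1 + 33.72409·e^(−0.0252·27)) = 2580000 / (1 + 33.72409·0.506414)
= 2580000 / 18.07837 ≈ 142712.02

≈ 143,000 residents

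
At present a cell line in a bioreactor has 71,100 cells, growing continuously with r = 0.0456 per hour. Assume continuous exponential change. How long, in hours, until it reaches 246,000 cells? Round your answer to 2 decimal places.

t ≈ 27.22 hours

246000 = 71100 · e^(0.0456·t)
t = ln(246000/71100) / 0.0456 = ln(3.45992) / 0.0456 = 1.24124 / 0.0456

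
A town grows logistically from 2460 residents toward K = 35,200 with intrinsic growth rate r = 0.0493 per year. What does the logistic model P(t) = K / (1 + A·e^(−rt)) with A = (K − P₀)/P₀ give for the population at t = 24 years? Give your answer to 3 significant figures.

≈ 6,930 residents

A = (35200 − 2460)/2460 = 13.30894
P(24) = 35200 / (1 + 13.30894·e^(−0.0493·24)) = 35200 / (1 + 13.30894·0.306297)
= 35200 / 5.07649 ≈ 6933.93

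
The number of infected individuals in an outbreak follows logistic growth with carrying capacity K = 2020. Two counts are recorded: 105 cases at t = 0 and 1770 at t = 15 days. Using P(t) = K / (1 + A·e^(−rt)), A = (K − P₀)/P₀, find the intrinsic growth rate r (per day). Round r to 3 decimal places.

r ≈ 0.324 per day

A = (2020 − 105)/105 = 18.2381
1770 = 2020/(1 + 18.2381·e^(−r·15)) → e^(−15r) = (1.14124 − 1)/18.2381 = 0.007744
r = −ln(0.007744)/15 = 4.86079/15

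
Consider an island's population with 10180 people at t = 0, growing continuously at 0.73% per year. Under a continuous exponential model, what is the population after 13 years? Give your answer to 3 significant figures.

P(13) = 10180 · e^(0.0073·13) = 10180 · e^(0.0949)
= 10180 · 1.09955 ≈ 11193.41

≈ 11,200 people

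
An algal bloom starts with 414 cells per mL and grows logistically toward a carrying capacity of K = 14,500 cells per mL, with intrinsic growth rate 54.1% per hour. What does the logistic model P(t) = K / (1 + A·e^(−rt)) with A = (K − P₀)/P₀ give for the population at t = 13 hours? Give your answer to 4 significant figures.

A = (14500 − 414)/414 = 34.02415
P(13) = 14500 / (1 + 34.02415·e^(−0.541·13)) = 14500 / (1 + 34.02415·0.000882)
= 14500 / 1.03002 ≈ 14077.41

≈ 14,080 cells per mL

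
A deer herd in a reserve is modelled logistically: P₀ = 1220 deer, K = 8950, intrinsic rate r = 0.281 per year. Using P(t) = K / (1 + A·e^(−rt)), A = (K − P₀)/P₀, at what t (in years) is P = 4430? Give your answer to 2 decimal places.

A = (8950 − 1220)/1220 = 6.33607
4430 = 8950/(1 + 6.33607·e^(−0.281t)) → 1 + 6.33607·e^(−0.281t) = 2.02032
e^(−0.281t) = 0.161033 → t = ln(6.2099)/0.281 = 1.82615/0.281

t ≈ 6.50 years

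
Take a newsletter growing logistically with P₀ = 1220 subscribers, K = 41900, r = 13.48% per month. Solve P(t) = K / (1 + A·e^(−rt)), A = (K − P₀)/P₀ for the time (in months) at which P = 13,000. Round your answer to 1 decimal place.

A = (41900 − 1220)/1220 = 33.34426
13000 = 41900/(1 + 33.34426·e^(−0.1348t)) → 1 + 33.34426·e^(−0.1348t) = 3.22308
e^(−0.1348t) = 0.06667 → t = ln(14.99915)/0.1348 = 2.70799/0.1348

t ≈ 20.1 months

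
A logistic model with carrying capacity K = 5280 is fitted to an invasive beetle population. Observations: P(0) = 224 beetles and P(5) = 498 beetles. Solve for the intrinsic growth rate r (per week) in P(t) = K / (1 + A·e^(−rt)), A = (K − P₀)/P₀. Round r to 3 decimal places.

A = (5280 − 224)/224 = 22.57143
498 = 5280/(1 + 22.57143·e^(−r·5)) → e^(−5r) = (10.60241 − 1)/22.57143 = 0.425423
r = −ln(0.425423)/5 = 0.85467/5

r ≈ 0.171 per week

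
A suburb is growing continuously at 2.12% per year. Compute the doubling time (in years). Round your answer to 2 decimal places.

doubling time ≈ 32.70 years

doubling time = ln(2) / |r| = 0.69315 / 0.0212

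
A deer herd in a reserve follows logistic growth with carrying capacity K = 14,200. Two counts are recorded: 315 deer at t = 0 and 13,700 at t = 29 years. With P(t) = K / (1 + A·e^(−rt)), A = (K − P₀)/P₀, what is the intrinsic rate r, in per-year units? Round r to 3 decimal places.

A = (14200 − 315)/315 = 44.07937
13700 = 14200/(1 + 44.07937·e^(−r·29)) → e^(−29r) = (1.0365 − 1)/44.07937 = 0.000828
r = −ln(0.000828)/29 = 7.09653/29

r ≈ 0.245 per year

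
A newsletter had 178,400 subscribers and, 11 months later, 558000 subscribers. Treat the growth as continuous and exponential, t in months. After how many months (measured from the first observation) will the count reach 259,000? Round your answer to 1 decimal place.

t ≈ 3.6 months

r = ln(558000/178400) / 11 ≈ 0.103666 per month
t = ln(259000/178400) / r = 0.3728 / 0.103666 ≈ 3.596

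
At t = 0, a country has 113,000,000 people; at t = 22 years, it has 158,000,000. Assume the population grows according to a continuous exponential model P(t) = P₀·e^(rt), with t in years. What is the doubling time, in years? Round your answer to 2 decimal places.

doubling time ≈ 45.49 years

r = ln(158000000/113000000) / 22 = ln(1.39823) / 22 ≈ 0.015237 per year
doubling time = ln 2 / |r| = 0.69315 / 0.015237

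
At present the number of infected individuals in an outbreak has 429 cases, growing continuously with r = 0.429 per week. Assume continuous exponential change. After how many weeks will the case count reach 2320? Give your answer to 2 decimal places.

t ≈ 3.93 weeks

2320 = 429 · e^(0.429·t)
t = ln(2320/429) / 0.429 = ln(5.40793) / 0.429 = 1.68787 / 0.429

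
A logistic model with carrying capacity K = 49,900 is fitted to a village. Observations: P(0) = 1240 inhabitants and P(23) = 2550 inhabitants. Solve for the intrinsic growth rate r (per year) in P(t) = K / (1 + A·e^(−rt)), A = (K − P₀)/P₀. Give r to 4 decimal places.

r ≈ 0.0325 per year

A = (49900 − 1240)/1240 = 39.24194
2550 = 49900/(1 + 39.24194·e^(−r·23)) → e^(−23r) = (19.56863 − 1)/39.24194 = 0.473183
r = −ln(0.473183)/23 = 0.74827/23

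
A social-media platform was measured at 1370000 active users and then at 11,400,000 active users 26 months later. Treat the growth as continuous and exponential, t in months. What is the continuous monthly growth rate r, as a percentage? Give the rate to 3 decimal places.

r ≈ 8.149% per month

11400000 = 1370000 · e^(r·26)
e^(26r) = 11400000/1370000 = 8.32117
r = ln(8.32117) / 26 = 2.1188 / 26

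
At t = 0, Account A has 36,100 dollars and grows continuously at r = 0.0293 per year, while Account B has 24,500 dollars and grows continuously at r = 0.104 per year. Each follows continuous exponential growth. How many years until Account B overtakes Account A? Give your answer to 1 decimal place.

t ≈ 5.2 years

36100·e^(0.0293t) = 24500·e^(0.104t)
36100/24500 = e^((0.104 − 0.0293)t) → ln(1.47347) = 0.0747·t
t = 0.38762 / 0.0747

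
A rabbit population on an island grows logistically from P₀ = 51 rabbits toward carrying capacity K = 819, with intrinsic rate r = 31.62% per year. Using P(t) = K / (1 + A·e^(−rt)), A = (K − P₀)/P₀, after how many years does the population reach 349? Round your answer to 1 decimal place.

A = (819 − 51)/51 = 15.05882
349 = 819/(1 + 15.05882·e^(−0.3162t)) → 1 + 15.05882·e^(−0.3162t) = 2.3467
e^(−0.3162t) = 0.08943 → t = ln(11.18198)/0.3162 = 2.4143/0.3162

t ≈ 7.6 years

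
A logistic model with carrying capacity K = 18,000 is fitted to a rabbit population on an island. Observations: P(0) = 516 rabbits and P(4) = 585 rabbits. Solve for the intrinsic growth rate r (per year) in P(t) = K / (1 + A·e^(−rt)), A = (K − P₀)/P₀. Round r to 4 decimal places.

A = (18000 − 516)/516 = 33.88372
585 = 18000/(1 + 33.88372·e^(−r·4)) → e^(−4r) = (30.76923 − 1)/33.88372 = 0.87857
r = −ln(0.87857)/4 = 0.12946/4

r ≈ 0.0324 per year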